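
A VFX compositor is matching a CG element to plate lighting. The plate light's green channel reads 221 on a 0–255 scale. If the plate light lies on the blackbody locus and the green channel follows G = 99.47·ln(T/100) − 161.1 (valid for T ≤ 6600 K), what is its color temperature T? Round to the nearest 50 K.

4650 K

ln t = (221 + 161.1) / 99.47 = 3.8414.
t = e^3.8414 = 46.589.
T = 100·t = 4659 K → 4650 K to the nearest 50 K.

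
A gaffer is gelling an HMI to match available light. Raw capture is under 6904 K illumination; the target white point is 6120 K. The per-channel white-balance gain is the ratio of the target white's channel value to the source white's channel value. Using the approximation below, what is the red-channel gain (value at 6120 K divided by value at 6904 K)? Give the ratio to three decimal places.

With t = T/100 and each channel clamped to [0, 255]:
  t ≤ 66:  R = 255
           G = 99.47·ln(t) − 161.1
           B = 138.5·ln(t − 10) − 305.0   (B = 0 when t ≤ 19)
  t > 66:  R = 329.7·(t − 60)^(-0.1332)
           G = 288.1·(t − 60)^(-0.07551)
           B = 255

At 6904 K (t = 69.04):
  R = 329.7·(69.04 − 60)^(-0.1332) = 329.7·9.04^(-0.1332) = 329.7·0.74583 = 245.899.
At 6120 K (t = 61.2):
  R = 255 by definition for t ≤ 66.
Gain = 255.000 / 245.899 = 1.0370 → 1.037.

1.037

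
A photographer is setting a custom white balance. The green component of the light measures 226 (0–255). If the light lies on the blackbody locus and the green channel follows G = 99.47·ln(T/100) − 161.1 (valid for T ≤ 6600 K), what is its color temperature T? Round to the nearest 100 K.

4900 K

ln t = (226 + 161.1) / 99.47 = 3.8916.
t = e^3.8916 = 48.990.
T = 100·t = 4899 K → 4900 K to the nearest 100 K.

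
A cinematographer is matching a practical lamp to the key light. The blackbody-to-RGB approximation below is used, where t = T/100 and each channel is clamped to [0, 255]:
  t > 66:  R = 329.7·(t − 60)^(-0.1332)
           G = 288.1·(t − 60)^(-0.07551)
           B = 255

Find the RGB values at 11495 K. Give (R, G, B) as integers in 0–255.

(193, 213, 255)

t = 11495/100 = 114.95; the t > 66 branch applies.
R = 329.7·(114.95 − 60)^(-0.1332) = 329.7·54.95^(-0.1332) = 329.7·0.58646 = 193.355.
G = 288.1·(114.95 − 60)^(-0.07551) = 288.1·54.95^(-0.07551) = 288.1·0.73895 = 212.891.
B = 255 by definition for t > 66.
Rounded: (193, 213, 255).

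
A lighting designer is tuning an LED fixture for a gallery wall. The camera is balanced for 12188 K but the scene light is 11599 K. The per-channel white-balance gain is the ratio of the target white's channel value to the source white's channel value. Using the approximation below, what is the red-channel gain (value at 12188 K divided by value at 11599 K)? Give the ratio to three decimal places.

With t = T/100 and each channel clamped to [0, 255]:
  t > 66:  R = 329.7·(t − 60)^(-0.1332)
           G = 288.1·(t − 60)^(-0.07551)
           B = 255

0.987

At 11599 K (t = 115.99):
  R = 329.7·(115.99 − 60)^(-0.1332) = 329.7·55.99^(-0.1332) = 329.7·0.58499 = 192.873.
At 12188 K (t = 121.88):
  R = 329.7·(121.88 − 60)^(-0.1332) = 329.7·61.88^(-0.1332) = 329.7·0.57725 = 190.320.
Gain = 190.320 / 192.873 = 0.9868 → 0.987.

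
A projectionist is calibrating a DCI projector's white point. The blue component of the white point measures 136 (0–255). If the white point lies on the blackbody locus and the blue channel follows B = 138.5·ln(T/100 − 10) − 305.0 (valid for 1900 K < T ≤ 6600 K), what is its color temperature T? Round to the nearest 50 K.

3400 K

ln(t − 10) = (136 + 305.0) / 138.5 = 3.1841.
t − 10 = e^3.1841 = 24.146, so t = 34.146.
T = 100·t = 3415 K → 3400 K to the nearest 50 K.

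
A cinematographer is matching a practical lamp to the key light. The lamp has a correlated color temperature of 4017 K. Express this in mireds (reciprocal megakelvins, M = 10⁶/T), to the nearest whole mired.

M = 10⁶ / 4017 = 248.942 → 249 mireds.

249 mireds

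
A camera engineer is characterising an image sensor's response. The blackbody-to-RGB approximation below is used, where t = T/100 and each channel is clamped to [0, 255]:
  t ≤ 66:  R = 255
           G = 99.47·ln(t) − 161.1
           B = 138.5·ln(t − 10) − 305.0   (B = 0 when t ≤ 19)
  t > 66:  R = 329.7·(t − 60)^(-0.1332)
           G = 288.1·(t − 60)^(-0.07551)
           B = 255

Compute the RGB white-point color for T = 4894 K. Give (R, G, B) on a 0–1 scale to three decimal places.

t = 4894/100 = 48.94; the t ≤ 66 branch applies.
R = 255 by definition for t ≤ 66.
G = 99.47·ln 48.94 − 161.1 = 99.47·3.8906 − 161.1 = 225.897.
B = 138.5·ln(48.94 − 10) − 305.0 = 138.5·ln 38.94 − 305.0 = 138.5·3.6620 − 305.0 = 202.190.
Dividing each by 255: (1.0000, 0.8859, 0.7929) → (1.000, 0.886, 0.793).

(1.000, 0.886, 0.793)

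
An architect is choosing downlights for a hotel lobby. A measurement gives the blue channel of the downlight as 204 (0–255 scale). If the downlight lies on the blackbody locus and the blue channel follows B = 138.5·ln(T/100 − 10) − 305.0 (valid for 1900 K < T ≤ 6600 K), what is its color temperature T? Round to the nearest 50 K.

4950 K

ln(t − 10) = (204 + 305.0) / 138.5 = 3.6751.
t − 10 = e^3.6751 = 39.452, so t = 49.452.
T = 100·t = 4945 K → 4950 K to the nearest 50 K.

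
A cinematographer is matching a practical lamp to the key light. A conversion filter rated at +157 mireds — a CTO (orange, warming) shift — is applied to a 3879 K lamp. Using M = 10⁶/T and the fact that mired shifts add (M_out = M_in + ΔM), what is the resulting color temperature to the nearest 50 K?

2400 K

M_in = 10⁶/3879 = 257.80 mireds.
M_out = 257.80 + (+157) = 414.80 mireds.
T_out = 10⁶/414.80 = 2410.8 K → 2400 K.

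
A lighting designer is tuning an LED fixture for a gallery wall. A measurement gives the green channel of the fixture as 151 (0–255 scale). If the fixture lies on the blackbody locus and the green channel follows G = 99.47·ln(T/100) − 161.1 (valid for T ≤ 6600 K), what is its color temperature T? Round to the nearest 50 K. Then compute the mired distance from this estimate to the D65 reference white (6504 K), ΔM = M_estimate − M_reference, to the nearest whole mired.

ln t = (151 + 161.1) / 99.47 = 3.1376.
t = e^3.1376 = 23.049.
T = 100·t = 2305 K → 2300 K to the nearest 50 K.
M_estimate = 10⁶/2300 = 434.78; M_reference = 10⁶/6504 = 153.75.
ΔM = 434.78 − 153.75 = 281.03 → +281 mireds.

+281 mireds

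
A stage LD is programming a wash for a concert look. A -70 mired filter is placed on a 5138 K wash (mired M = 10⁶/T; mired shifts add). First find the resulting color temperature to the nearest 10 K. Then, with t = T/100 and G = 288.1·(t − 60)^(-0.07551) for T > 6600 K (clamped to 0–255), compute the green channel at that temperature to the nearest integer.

230

M_in = 10⁶/5138 = 194.63; M_out = 194.63 + (-70) = 124.63.
T_out = 10⁶/124.63 = 8023.9 K → 8020 K; t = 80.2.
G = 288.1·(80.2 − 60)^(-0.07551) = 288.1·20.2^(-0.07551) = 288.1·0.79695 = 229.602.
Rounded: 230.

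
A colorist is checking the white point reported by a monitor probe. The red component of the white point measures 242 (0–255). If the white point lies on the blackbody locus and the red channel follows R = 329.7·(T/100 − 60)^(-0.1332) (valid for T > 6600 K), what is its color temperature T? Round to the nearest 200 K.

(t − 60)^(-0.1332) = 242/329.7 = 0.73400.
t − 60 = 0.73400^(1/-0.1332) = 0.73400^(-7.508) = 10.193, so t = 70.193.
T = 100·t = 7019 K → 7000 K to the nearest 200 K.

7000 K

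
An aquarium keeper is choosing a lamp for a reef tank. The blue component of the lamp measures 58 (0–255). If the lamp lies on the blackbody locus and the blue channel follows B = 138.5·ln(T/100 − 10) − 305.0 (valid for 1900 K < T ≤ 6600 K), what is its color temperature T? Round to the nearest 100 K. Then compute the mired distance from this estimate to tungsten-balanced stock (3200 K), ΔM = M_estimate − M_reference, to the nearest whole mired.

ln(t − 10) = (58 + 305.0) / 138.5 = 2.6209.
t − 10 = e^2.6209 = 13.749, so t = 23.749.
T = 100·t = 2375 K → 2400 K to the nearest 100 K.
M_estimate = 10⁶/2400 = 416.67; M_reference = 10⁶/3200 = 312.50.
ΔM = 416.67 − 312.50 = 104.17 → +104 mireds.

+104 mireds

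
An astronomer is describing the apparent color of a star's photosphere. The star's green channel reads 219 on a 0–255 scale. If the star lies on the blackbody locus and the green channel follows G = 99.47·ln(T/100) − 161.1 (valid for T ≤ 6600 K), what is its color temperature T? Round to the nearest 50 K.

ln t = (219 + 161.1) / 99.47 = 3.8213.
t = e^3.8213 = 45.661.
T = 100·t = 4566 K → 4550 K to the nearest 50 K.

4550 K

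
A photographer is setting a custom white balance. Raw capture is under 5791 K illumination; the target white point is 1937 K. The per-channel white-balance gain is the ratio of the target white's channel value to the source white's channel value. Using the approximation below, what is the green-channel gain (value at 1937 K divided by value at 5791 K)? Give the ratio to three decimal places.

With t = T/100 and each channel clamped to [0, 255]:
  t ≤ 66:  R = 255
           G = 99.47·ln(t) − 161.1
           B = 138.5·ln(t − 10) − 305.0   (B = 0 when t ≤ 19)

At 5791 K (t = 57.91):
  G = 99.47·ln 57.91 − 161.1 = 99.47·4.0589 − 161.1 = 242.638.
At 1937 K (t = 19.37):
  G = 99.47·ln 19.37 − 161.1 = 99.47·2.9637 − 161.1 = 133.702.
Gain = 133.702 / 242.638 = 0.5510 → 0.551.

0.551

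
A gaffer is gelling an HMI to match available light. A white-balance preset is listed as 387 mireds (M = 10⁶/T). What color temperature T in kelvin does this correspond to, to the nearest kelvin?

2584 K

T = 10⁶ / 387 = 2583.98 K → 2584 K.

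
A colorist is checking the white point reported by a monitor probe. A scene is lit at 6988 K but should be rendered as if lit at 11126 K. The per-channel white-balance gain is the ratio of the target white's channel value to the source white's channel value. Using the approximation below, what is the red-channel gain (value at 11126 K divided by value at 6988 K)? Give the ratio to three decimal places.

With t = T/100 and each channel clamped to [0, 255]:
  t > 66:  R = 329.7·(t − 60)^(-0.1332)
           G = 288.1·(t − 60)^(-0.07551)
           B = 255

At 6988 K (t = 69.88):
  R = 329.7·(69.88 − 60)^(-0.1332) = 329.7·9.88^(-0.1332) = 329.7·0.73705 = 243.006.
At 11126 K (t = 111.26):
  R = 329.7·(111.26 − 60)^(-0.1332) = 329.7·51.26^(-0.1332) = 329.7·0.59191 = 195.154.
Gain = 195.154 / 243.006 = 0.8031 → 0.803.

0.803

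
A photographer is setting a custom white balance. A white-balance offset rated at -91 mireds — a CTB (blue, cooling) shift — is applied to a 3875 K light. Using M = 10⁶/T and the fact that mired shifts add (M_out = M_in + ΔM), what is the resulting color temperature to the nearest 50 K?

6000 K

M_in = 10⁶/3875 = 258.06 mireds.
M_out = 258.06 + (-91) = 167.06 mireds.
T_out = 10⁶/167.06 = 5985.7 K → 6000 K.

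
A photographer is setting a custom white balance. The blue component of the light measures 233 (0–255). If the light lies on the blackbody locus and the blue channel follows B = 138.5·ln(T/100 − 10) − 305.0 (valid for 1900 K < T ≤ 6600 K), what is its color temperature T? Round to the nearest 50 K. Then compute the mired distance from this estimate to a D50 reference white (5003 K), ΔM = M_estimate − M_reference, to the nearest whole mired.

ln(t − 10) = (233 + 305.0) / 138.5 = 3.8845.
t − 10 = e^3.8845 = 48.641, so t = 58.641.
T = 100·t = 5864 K → 5850 K to the nearest 50 K.
M_estimate = 10⁶/5850 = 170.94; M_reference = 10⁶/5003 = 199.88.
ΔM = 170.94 − 199.88 = -28.94 → -29 mireds.

-29 mireds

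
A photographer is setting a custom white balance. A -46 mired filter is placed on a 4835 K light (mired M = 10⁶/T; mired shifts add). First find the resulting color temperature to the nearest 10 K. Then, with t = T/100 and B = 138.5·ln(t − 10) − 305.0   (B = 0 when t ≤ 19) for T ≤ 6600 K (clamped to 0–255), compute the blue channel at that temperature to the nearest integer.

243

M_in = 10⁶/4835 = 206.83; M_out = 206.83 + (-46) = 160.83.
T_out = 10⁶/160.83 = 6217.9 K → 6220 K; t = 62.2.
B = 138.5·ln(62.2 − 10) − 305.0 = 138.5·ln 52.2 − 305.0 = 138.5·3.9551 − 305.0 = 242.779.
Rounded: 243.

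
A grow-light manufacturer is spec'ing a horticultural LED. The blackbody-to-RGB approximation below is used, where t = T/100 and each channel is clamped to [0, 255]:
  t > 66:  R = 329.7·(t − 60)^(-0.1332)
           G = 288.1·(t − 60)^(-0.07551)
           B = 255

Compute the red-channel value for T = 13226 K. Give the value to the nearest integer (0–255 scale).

186

t = 13226/100 = 132.26; the t > 66 branch applies.
R = 329.7·(132.26 − 60)^(-0.1332) = 329.7·72.26^(-0.1332) = 329.7·0.56545 = 186.429.
Rounded: 186.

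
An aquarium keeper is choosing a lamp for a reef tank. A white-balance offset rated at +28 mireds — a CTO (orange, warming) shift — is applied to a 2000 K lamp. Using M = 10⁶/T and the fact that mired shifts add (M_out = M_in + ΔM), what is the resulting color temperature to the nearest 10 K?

M_in = 10⁶/2000 = 500.00 mireds.
M_out = 500.00 + (+28) = 528.00 mireds.
T_out = 10⁶/528.00 = 1893.9 K → 1890 K.

1890 K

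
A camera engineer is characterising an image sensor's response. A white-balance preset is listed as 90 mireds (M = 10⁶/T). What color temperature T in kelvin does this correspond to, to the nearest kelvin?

T = 10⁶ / 90 = 11111.11 K → 11111 K.

11111 K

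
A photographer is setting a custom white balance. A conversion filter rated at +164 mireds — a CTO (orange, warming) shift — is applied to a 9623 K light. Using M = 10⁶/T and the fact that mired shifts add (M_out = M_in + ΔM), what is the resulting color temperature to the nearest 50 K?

3750 K

M_in = 10⁶/9623 = 103.92 mireds.
M_out = 103.92 + (+164) = 267.92 mireds.
T_out = 10⁶/267.92 = 3732.5 K → 3750 K.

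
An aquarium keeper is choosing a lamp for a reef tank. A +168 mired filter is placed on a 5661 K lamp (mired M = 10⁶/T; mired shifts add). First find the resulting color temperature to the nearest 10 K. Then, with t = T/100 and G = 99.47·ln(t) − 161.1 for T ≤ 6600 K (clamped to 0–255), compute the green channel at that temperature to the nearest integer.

174

M_in = 10⁶/5661 = 176.65; M_out = 176.65 + (+168) = 344.65.
T_out = 10⁶/344.65 = 2901.5 K → 2900 K; t = 29.
G = 99.47·ln 29 − 161.1 = 99.47·3.3673 − 161.1 = 173.845.
Rounded: 174.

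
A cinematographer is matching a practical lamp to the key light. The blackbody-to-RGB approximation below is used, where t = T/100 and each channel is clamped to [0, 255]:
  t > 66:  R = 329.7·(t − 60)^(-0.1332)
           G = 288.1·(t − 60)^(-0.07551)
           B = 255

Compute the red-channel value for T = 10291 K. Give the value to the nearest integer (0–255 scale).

t = 10291/100 = 102.91; the t > 66 branch applies.
R = 329.7·(102.91 − 60)^(-0.1332) = 329.7·42.91^(-0.1332) = 329.7·0.60610 = 199.831.
Rounded: 200.

200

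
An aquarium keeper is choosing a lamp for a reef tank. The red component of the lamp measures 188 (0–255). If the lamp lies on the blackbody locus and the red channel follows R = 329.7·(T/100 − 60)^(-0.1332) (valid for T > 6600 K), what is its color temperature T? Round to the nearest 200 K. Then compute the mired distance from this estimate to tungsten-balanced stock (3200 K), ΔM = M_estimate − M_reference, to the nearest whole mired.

(t − 60)^(-0.1332) = 188/329.7 = 0.57022.
t − 60 = 0.57022^(1/-0.1332) = 0.57022^(-7.508) = 67.848, so t = 127.848.
T = 100·t = 12785 K → 12800 K to the nearest 200 K.
M_estimate = 10⁶/12800 = 78.12; M_reference = 10⁶/3200 = 312.50.
ΔM = 78.12 − 312.50 = -234.38 → -234 mireds.

-234 mireds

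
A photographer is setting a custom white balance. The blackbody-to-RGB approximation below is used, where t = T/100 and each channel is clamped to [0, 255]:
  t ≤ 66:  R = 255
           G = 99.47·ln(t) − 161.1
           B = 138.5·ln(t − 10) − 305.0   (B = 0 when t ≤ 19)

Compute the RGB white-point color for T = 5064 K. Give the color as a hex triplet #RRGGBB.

#FFE5D0

t = 5064/100 = 50.64; the t ≤ 66 branch applies.
R = 255 by definition for t ≤ 66.
G = 99.47·ln 50.64 − 161.1 = 99.47·3.9247 − 161.1 = 229.294.
B = 138.5·ln(50.64 − 10) − 305.0 = 138.5·ln 40.64 − 305.0 = 138.5·3.7048 − 305.0 = 208.108.
Rounded: (255, 229, 208).
In hex: #FFE5D0.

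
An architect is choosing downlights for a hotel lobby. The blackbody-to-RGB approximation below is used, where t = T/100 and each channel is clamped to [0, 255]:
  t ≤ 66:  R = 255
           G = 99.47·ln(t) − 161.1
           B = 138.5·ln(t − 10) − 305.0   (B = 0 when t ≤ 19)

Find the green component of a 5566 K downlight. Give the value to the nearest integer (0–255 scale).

t = 5566/100 = 55.66; the t ≤ 66 branch applies.
G = 99.47·ln 55.66 − 161.1 = 99.47·4.0193 − 161.1 = 238.696.
Rounded: 239.

239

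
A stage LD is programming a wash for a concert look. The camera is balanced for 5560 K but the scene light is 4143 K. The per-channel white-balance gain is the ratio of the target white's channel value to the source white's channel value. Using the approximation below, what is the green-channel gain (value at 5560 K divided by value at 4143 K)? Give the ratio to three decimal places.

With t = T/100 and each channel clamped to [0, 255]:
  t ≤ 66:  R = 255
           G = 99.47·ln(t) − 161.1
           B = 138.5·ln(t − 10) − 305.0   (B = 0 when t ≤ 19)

1.140

At 4143 K (t = 41.43):
  G = 99.47·ln 41.43 − 161.1 = 99.47·3.7240 − 161.1 = 209.327.
At 5560 K (t = 55.6):
  G = 99.47·ln 55.6 − 161.1 = 99.47·4.0182 − 161.1 = 238.589.
Gain = 238.589 / 209.327 = 1.1398 → 1.140.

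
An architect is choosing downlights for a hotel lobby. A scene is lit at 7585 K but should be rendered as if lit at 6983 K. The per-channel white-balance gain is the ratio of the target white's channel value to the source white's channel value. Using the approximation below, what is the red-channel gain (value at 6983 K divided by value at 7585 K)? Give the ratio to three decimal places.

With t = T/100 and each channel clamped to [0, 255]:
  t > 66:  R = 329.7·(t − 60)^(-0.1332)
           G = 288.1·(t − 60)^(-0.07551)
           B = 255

At 7585 K (t = 75.85):
  R = 329.7·(75.85 − 60)^(-0.1332) = 329.7·15.85^(-0.1332) = 329.7·0.69208 = 228.179.
At 6983 K (t = 69.83):
  R = 329.7·(69.83 − 60)^(-0.1332) = 329.7·9.83^(-0.1332) = 329.7·0.73755 = 243.170.
Gain = 243.170 / 228.179 = 1.0657 → 1.066.

1.066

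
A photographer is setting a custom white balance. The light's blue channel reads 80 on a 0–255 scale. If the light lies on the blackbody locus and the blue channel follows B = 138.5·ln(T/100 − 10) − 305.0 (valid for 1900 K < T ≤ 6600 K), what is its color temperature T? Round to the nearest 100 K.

2600 K

ln(t − 10) = (80 + 305.0) / 138.5 = 2.7798.
t − 10 = e^2.7798 = 16.116, so t = 26.116.
T = 100·t = 2612 K → 2600 K to the nearest 100 K.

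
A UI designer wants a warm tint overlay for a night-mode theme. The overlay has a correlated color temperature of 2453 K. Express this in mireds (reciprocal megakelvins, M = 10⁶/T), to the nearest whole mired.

M = 10⁶ / 2453 = 407.664 → 408 mireds.

408 mireds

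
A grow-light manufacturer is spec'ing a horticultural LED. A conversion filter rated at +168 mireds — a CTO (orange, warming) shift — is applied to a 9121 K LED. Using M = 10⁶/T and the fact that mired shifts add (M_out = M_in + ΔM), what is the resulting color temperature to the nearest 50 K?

M_in = 10⁶/9121 = 109.64 mireds.
M_out = 109.64 + (+168) = 277.64 mireds.
T_out = 10⁶/277.64 = 3601.8 K → 3600 K.

3600 K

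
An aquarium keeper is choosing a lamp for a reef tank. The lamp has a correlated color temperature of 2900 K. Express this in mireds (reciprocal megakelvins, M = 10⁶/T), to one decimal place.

344.8 mireds

M = 10⁶ / 2900 = 344.828 → 344.8 mireds.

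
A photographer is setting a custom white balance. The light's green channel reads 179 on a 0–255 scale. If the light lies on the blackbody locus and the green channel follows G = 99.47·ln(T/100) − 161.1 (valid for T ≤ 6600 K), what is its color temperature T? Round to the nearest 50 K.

3050 K

ln t = (179 + 161.1) / 99.47 = 3.4191.
t = e^3.4191 = 30.543.
T = 100·t = 3054 K → 3050 K to the nearest 50 K.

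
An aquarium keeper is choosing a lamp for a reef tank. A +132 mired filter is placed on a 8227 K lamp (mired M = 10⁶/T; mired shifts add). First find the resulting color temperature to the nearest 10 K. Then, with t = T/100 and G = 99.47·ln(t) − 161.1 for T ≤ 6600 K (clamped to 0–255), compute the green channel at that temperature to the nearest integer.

M_in = 10⁶/8227 = 121.55; M_out = 121.55 + (+132) = 253.55.
T_out = 10⁶/253.55 = 3944.0 K → 3940 K; t = 39.4.
G = 99.47·ln 39.4 − 161.1 = 99.47·3.6738 − 161.1 = 204.329.
Rounded: 204.

204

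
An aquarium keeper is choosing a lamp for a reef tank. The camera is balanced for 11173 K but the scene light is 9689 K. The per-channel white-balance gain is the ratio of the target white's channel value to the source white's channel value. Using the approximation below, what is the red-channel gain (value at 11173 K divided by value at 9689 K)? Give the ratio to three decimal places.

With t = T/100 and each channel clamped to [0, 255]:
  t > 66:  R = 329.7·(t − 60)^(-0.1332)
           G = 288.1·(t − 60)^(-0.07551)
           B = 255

0.956

At 9689 K (t = 96.89):
  R = 329.7·(96.89 − 60)^(-0.1332) = 329.7·36.89^(-0.1332) = 329.7·0.61843 = 203.895.
At 11173 K (t = 111.73):
  R = 329.7·(111.73 − 60)^(-0.1332) = 329.7·51.73^(-0.1332) = 329.7·0.59119 = 194.916.
Gain = 194.916 / 203.895 = 0.9560 → 0.956.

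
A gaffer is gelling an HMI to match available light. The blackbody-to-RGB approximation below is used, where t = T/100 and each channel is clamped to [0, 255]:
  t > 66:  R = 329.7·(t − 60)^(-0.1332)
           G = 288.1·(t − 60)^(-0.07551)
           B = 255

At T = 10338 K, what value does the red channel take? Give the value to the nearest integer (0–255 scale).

200

t = 10338/100 = 103.38; the t > 66 branch applies.
R = 329.7·(103.38 − 60)^(-0.1332) = 329.7·43.38^(-0.1332) = 329.7·0.60522 = 199.541.
Rounded: 200.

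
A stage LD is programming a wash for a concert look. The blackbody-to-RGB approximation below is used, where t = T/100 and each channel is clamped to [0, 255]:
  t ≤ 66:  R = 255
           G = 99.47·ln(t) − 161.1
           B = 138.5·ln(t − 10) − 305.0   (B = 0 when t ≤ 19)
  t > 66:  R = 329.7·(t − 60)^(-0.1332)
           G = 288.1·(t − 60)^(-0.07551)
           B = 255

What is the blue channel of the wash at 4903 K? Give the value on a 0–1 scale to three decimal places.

0.794

t = 4903/100 = 49.03; the t ≤ 66 branch applies.
B = 138.5·ln(49.03 − 10) − 305.0 = 138.5·ln 39.03 − 305.0 = 138.5·3.6643 − 305.0 = 202.510.
On a 0–1 scale: 202.510/255 = 0.7942 → 0.794.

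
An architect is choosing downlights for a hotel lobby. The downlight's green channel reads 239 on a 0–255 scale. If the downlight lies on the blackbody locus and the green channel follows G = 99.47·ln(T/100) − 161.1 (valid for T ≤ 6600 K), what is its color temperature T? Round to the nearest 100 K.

ln t = (239 + 161.1) / 99.47 = 4.0223.
t = e^4.0223 = 55.830.
T = 100·t = 5583 K → 5600 K to the nearest 100 K.

5600 K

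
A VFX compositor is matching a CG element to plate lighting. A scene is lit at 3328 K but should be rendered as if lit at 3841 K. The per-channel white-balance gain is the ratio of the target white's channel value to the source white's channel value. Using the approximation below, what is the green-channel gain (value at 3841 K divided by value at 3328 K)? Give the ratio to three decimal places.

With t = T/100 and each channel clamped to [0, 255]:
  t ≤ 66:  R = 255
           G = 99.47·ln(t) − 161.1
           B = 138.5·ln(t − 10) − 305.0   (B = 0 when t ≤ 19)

1.076

At 3328 K (t = 33.28):
  G = 99.47·ln 33.28 − 161.1 = 99.47·3.5050 − 161.1 = 187.538.
At 3841 K (t = 38.41):
  G = 99.47·ln 38.41 − 161.1 = 99.47·3.6483 − 161.1 = 201.798.
Gain = 201.798 / 187.538 = 1.0760 → 1.076.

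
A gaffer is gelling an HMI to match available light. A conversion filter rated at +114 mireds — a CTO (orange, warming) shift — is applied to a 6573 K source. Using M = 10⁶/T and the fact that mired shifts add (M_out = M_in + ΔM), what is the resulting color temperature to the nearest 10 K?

M_in = 10⁶/6573 = 152.14 mireds.
M_out = 152.14 + (+114) = 266.14 mireds.
T_out = 10⁶/266.14 = 3757.5 K → 3760 K.

3760 K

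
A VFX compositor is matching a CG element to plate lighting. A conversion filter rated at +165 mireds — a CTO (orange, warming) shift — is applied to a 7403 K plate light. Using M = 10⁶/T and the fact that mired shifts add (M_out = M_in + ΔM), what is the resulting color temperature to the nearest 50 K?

3350 K

M_in = 10⁶/7403 = 135.08 mireds.
M_out = 135.08 + (+165) = 300.08 mireds.
T_out = 10⁶/300.08 = 3332.4 K → 3350 K.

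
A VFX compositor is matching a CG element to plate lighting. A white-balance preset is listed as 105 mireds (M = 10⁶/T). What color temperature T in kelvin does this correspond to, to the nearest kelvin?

T = 10⁶ / 105 = 9523.81 K → 9524 K.

9524 K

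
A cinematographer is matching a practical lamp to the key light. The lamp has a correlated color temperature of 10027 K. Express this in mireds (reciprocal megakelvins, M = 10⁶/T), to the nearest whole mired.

100 mireds

M = 10⁶ / 10027 = 99.731 → 100 mireds.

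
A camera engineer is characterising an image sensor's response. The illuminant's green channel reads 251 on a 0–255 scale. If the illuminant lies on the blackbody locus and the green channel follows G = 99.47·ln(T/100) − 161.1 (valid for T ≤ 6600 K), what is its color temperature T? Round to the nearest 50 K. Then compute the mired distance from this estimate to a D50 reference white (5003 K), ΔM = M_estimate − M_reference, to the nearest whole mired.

ln t = (251 + 161.1) / 99.47 = 4.1430.
t = e^4.1430 = 62.989.
T = 100·t = 6299 K → 6300 K to the nearest 50 K.
M_estimate = 10⁶/6300 = 158.73; M_reference = 10⁶/5003 = 199.88.
ΔM = 158.73 − 199.88 = -41.15 → -41 mireds.

-41 mireds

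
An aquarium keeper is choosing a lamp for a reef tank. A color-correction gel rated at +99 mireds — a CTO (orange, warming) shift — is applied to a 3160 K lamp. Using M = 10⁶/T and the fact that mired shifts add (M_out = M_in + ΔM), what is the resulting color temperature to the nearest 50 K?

M_in = 10⁶/3160 = 316.46 mireds.
M_out = 316.46 + (+99) = 415.46 mireds.
T_out = 10⁶/415.46 = 2407.0 K → 2400 K.

2400 K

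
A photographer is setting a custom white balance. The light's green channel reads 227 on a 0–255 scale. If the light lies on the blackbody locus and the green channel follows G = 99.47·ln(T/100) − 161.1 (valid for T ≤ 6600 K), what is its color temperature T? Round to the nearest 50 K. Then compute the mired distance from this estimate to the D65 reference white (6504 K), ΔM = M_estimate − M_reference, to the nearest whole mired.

ln t = (227 + 161.1) / 99.47 = 3.9017.
t = e^3.9017 = 49.485.
T = 100·t = 4949 K → 4950 K to the nearest 50 K.
M_estimate = 10⁶/4950 = 202.02; M_reference = 10⁶/6504 = 153.75.
ΔM = 202.02 − 153.75 = 48.27 → +48 mireds.

+48 mireds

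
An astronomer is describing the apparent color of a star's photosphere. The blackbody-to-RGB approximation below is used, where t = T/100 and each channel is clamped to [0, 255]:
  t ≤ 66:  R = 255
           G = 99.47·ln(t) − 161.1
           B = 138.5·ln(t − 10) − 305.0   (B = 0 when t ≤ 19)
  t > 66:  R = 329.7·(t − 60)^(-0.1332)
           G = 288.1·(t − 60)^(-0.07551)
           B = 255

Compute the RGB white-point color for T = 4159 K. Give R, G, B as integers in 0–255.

R=255, G=210, B=173

t = 4159/100 = 41.59; the t ≤ 66 branch applies.
R = 255 by definition for t ≤ 66.
G = 99.47·ln 41.59 − 161.1 = 99.47·3.7279 − 161.1 = 209.710.
B = 138.5·ln(41.59 − 10) − 305.0 = 138.5·ln 31.59 − 305.0 = 138.5·3.4528 − 305.0 = 173.218.
Rounded: (255, 210, 173).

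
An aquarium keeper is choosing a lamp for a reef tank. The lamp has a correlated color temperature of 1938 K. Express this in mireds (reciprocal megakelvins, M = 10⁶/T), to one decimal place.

516.0 mireds

M = 10⁶ / 1938 = 515.996 → 516.0 mireds.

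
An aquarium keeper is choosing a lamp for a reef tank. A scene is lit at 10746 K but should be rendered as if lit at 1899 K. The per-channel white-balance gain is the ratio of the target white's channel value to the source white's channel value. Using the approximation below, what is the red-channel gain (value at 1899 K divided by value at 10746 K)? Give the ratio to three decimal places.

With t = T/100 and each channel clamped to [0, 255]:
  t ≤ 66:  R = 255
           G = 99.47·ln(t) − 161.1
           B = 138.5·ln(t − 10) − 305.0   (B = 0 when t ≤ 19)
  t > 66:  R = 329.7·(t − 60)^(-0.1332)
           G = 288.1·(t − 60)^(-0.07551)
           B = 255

At 10746 K (t = 107.46):
  R = 329.7·(107.46 − 60)^(-0.1332) = 329.7·47.46^(-0.1332) = 329.7·0.59802 = 197.166.
At 1899 K (t = 18.99):
  R = 255 by definition for t ≤ 66.
Gain = 255.000 / 197.166 = 1.2933 → 1.293.

1.293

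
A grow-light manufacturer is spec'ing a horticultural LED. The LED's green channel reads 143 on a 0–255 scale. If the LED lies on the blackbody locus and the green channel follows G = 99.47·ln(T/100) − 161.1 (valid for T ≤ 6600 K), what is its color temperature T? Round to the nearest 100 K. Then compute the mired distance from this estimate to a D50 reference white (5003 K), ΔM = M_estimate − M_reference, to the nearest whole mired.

ln t = (143 + 161.1) / 99.47 = 3.0572.
t = e^3.0572 = 21.268.
T = 100·t = 2127 K → 2100 K to the nearest 100 K.
M_estimate = 10⁶/2100 = 476.19; M_reference = 10⁶/5003 = 199.88.
ΔM = 476.19 − 199.88 = 276.31 → +276 mireds.

+276 mireds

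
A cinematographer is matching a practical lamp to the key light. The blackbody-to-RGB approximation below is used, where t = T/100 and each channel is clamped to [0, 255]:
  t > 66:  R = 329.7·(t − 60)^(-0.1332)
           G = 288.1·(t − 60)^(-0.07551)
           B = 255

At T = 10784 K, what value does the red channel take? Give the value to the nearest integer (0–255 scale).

t = 10784/100 = 107.84; the t > 66 branch applies.
R = 329.7·(107.84 − 60)^(-0.1332) = 329.7·47.84^(-0.1332) = 329.7·0.59738 = 196.957.
Rounded: 197.

197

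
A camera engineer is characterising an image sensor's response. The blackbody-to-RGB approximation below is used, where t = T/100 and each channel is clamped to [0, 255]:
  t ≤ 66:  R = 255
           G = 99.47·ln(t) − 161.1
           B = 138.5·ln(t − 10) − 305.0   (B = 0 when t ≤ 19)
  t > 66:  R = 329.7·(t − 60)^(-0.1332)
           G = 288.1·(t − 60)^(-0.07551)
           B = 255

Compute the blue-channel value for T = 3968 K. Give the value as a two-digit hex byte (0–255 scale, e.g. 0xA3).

0xA5

t = 3968/100 = 39.68; the t ≤ 66 branch applies.
B = 138.5·ln(39.68 − 10) − 305.0 = 138.5·ln 29.68 − 305.0 = 138.5·3.3905 − 305.0 = 164.581.
Rounded: 165; in hex, 0xA5.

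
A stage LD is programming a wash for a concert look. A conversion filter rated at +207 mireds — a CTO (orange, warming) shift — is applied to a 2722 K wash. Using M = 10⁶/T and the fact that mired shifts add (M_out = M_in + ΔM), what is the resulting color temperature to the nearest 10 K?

M_in = 10⁶/2722 = 367.38 mireds.
M_out = 367.38 + (+207) = 574.38 mireds.
T_out = 10⁶/574.38 = 1741.0 K → 1740 K.

1740 K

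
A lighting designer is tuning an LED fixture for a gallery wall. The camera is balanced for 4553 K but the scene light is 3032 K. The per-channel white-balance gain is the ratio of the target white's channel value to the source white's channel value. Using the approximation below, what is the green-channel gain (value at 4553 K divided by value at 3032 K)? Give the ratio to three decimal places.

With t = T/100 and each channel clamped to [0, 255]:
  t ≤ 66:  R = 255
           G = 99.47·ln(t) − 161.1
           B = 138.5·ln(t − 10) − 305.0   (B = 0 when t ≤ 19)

1.227

At 3032 K (t = 30.32):
  G = 99.47·ln 30.32 − 161.1 = 99.47·3.4118 − 161.1 = 178.272.
At 4553 K (t = 45.53):
  G = 99.47·ln 45.53 − 161.1 = 99.47·3.8184 − 161.1 = 218.713.
Gain = 218.713 / 178.272 = 1.2268 → 1.227.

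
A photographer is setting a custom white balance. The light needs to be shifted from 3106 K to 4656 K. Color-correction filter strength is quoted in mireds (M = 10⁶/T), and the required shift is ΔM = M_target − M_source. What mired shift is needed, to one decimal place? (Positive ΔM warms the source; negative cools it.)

M_source = 10⁶/3106 = 321.958; M_target = 10⁶/4656 = 214.777.
ΔM = 214.777 − 321.958 = -107.181 → -107.2 mireds, a cooling shift.

-107.2 mireds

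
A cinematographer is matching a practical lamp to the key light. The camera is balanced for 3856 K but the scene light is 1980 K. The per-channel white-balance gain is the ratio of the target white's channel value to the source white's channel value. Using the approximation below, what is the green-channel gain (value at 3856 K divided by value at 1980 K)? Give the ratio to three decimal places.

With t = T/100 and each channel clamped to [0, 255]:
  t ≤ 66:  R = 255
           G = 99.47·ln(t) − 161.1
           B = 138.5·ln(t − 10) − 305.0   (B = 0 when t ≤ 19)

At 1980 K (t = 19.8):
  G = 99.47·ln 19.8 − 161.1 = 99.47·2.9857 − 161.1 = 135.886.
At 3856 K (t = 38.56):
  G = 99.47·ln 38.56 − 161.1 = 99.47·3.6522 − 161.1 = 202.186.
Gain = 202.186 / 135.886 = 1.4879 → 1.488.

1.488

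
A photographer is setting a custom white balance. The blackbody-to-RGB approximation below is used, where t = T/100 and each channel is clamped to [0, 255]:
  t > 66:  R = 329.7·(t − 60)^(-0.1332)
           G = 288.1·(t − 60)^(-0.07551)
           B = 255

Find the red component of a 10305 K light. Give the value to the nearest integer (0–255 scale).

200

t = 10305/100 = 103.05; the t > 66 branch applies.
R = 329.7·(103.05 − 60)^(-0.1332) = 329.7·43.05^(-0.1332) = 329.7·0.60584 = 199.744.
Rounded: 200.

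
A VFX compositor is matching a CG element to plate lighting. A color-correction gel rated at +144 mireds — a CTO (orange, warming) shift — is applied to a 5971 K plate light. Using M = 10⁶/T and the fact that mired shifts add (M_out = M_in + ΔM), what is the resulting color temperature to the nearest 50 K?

M_in = 10⁶/5971 = 167.48 mireds.
M_out = 167.48 + (+144) = 311.48 mireds.
T_out = 10⁶/311.48 = 3210.5 K → 3200 K.

3200 K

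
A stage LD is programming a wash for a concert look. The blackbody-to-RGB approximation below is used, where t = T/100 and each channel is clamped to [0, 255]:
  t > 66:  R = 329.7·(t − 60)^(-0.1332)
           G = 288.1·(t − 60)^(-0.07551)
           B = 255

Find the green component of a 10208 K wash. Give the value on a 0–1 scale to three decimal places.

0.852

t = 10208/100 = 102.08; the t > 66 branch applies.
G = 288.1·(102.08 − 60)^(-0.07551) = 288.1·42.08^(-0.07551) = 288.1·0.75399 = 217.225.
On a 0–1 scale: 217.225/255 = 0.8519 → 0.852.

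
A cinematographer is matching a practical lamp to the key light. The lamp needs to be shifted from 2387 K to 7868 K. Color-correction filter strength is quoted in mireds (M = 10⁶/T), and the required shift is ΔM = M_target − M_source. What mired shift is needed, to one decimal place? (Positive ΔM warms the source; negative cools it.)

M_source = 10⁶/2387 = 418.936; M_target = 10⁶/7868 = 127.097.
ΔM = 127.097 − 418.936 = -291.839 → -291.8 mireds, a cooling shift.

-291.8 mireds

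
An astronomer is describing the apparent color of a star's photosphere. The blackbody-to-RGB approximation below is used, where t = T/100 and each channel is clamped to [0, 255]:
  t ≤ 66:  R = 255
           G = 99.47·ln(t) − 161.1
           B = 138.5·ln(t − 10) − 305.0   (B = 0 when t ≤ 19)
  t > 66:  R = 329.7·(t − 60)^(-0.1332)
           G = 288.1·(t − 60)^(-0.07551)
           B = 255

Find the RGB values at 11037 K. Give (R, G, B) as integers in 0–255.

t = 11037/100 = 110.37; the t > 66 branch applies.
R = 329.7·(110.37 − 60)^(-0.1332) = 329.7·50.37^(-0.1332) = 329.7·0.59330 = 195.609.
G = 288.1·(110.37 − 60)^(-0.07551) = 288.1·50.37^(-0.07551) = 288.1·0.74382 = 214.295.
B = 255 by definition for t > 66.
Rounded: (196, 214, 255).

(196, 214, 255)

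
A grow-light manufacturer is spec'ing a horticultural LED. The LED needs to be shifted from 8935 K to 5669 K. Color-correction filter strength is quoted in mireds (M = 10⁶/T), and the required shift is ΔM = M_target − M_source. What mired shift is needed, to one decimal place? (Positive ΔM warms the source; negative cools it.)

+64.5 mireds

M_source = 10⁶/8935 = 111.919; M_target = 10⁶/5669 = 176.398.
ΔM = 176.398 − 111.919 = 64.479 → +64.5 mireds, a warming shift.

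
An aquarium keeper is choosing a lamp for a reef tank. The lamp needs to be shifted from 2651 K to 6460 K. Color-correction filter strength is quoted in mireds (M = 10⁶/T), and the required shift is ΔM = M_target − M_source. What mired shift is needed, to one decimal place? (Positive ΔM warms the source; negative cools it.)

-222.4 mireds

M_source = 10⁶/2651 = 377.216; M_target = 10⁶/6460 = 154.799.
ΔM = 154.799 − 377.216 = -222.417 → -222.4 mireds, a cooling shift.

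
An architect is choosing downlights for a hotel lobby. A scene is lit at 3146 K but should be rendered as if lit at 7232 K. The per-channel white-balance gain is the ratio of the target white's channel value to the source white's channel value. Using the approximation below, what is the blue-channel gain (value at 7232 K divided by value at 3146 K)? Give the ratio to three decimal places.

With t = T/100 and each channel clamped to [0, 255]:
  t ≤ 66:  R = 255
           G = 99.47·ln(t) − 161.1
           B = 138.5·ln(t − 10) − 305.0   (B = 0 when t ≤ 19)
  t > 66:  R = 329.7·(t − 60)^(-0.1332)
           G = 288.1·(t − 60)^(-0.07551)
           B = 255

2.131

At 3146 K (t = 31.46):
  B = 138.5·ln(31.46 − 10) − 305.0 = 138.5·ln 21.46 − 305.0 = 138.5·3.0662 − 305.0 = 119.667.
At 7232 K (t = 72.32):
  B = 255 by definition for t > 66.
Gain = 255.000 / 119.667 = 2.1309 → 2.131.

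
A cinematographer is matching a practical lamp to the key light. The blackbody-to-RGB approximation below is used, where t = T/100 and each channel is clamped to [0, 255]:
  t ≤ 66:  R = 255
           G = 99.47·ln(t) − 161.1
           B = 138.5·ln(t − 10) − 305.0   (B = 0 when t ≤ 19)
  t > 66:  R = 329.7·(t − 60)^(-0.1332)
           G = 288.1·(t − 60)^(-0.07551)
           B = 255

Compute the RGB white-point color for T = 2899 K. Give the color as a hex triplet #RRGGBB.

t = 2899/100 = 28.99; the t ≤ 66 branch applies.
R = 255 by definition for t ≤ 66.
G = 99.47·ln 28.99 − 161.1 = 99.47·3.3670 − 161.1 = 173.811.
B = 138.5·ln(28.99 − 10) − 305.0 = 138.5·ln 18.99 − 305.0 = 138.5·2.9439 − 305.0 = 102.732.
Rounded: (255, 174, 103).
In hex: #FFAE67.

#FFAE67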